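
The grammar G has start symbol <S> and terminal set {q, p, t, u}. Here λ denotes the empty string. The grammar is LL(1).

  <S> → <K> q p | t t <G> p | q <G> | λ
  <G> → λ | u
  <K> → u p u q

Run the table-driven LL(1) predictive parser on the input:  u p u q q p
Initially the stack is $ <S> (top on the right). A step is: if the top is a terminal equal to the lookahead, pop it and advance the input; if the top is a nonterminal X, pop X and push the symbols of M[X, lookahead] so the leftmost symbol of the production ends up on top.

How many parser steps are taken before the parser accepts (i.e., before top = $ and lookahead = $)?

     Stack          Input          Action
  1  $ <S>          u p u q q p $  expand <S> → <K> q p
  2  $ p q <K>      u p u q q p $  expand <K> → u p u q
  3  $ p q q u p u  u p u q q p $  match u
  4  $ p q q u p    p u q q p $    match p
  5  $ p q q u      u q q p $      match u
  6  $ p q q        q q p $        match q
  7  $ p q          q p $          match q
  8  $ p            p $            match p
Accept reached after 8 steps.

8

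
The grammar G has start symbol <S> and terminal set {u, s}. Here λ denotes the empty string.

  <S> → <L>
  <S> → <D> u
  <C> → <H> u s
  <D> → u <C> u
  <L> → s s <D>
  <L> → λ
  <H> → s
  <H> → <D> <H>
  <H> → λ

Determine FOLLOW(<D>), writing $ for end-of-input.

{$, s, u}

FIRST(<D>): from <D>→u <C> u we get {u}. So FIRST(<D>) = {u}.
FIRST(<L>): from <L>→s s <D> we get {s}; from <L>→λ we get {λ}. So FIRST(<L>) = {λ, s}.
FIRST(<S>): from <S>→<L> we get {λ, s}; from <S>→<D> u we get {u}. So FIRST(<S>) = {λ, s, u}.
FIRST(<H>): from <H>→s we get {s}; from <H>→<D> <H> we get {u}; from <H>→λ we get {λ}. So FIRST(<H>) = {λ, s, u}.
FIRST(<C>): from <C>→<H> u s we get {s, u}. So FIRST(<C>) = {s, u}.
FOLLOW(<S>) includes $ since <S> is the start symbol.
FOLLOW(<S>): <S> appears on no right-hand side. Thus FOLLOW(<S>) = {$}.
FOLLOW(<C>): in <D>→u <C> u, <C> is followed by u with FIRST {u}. Thus FOLLOW(<C>) = {u}.
FOLLOW(<L>): in <S>→<L>, the suffix after <L> is empty, so FOLLOW(<L>) ⊇ FOLLOW(<S>) = {$}. Thus FOLLOW(<L>) = {$}.
FOLLOW(<H>): in <C>→<H> u s, <H> is followed by u s with FIRST {u}; in <H>→<D> <H>, the suffix after <H> is empty (adds nothing new). Thus FOLLOW(<H>) = {u}.
FOLLOW(<D>): in <S>→<D> u, <D> is followed by u with FIRST {u}; in <L>→s s <D>, the suffix after <D> is empty, so FOLLOW(<D>) ⊇ FOLLOW(<L>) = {$}; in <H>→<D> <H>, <D> is followed by <H> with FIRST {λ, s, u}; in <H>→<D> <H>, the suffix after <D> is nullable, so FOLLOW(<D>) ⊇ FOLLOW(<H>) = {u}. Thus FOLLOW(<D>) = {$, s, u}.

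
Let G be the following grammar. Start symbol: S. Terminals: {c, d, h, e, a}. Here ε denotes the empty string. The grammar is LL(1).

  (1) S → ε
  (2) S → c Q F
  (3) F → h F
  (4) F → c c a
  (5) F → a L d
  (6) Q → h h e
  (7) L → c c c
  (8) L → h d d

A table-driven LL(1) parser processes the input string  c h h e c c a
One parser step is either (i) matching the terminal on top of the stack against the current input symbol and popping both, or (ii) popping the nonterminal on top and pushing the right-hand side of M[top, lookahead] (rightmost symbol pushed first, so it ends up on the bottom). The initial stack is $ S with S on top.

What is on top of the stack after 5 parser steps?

e

step 1: stack=$ S  input=c h h e c c a $  — expand S → c Q F
step 2: stack=$ F Q c  input=c h h e c c a $  — match c
step 3: stack=$ F Q  input=h h e c c a $  — expand Q → h h e
step 4: stack=$ F e h h  input=h h e c c a $  — match h
step 5: stack=$ F e h  input=h e c c a $  — match h
Stack after step 5: $ F e (top = e).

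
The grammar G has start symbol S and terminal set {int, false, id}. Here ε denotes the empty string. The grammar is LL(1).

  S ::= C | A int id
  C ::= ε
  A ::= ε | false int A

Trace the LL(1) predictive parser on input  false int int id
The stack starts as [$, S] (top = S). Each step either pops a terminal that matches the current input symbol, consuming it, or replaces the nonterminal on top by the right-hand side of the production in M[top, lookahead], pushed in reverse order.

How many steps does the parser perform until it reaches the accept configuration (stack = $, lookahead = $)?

     Stack                 Input               Action
  1  $ S                   false int int id $  expand S ::= A int id
  2  $ id int A            false int int id $  expand A ::= false int A
  3  $ id int A int false  false int int id $  match false
  4  $ id int A int        int int id $        match int
  5  $ id int A            int id $            expand A ::= ε
  6  $ id int              int id $            match int
  7  $ id                  id $                match id
Accept reached after 7 steps.

7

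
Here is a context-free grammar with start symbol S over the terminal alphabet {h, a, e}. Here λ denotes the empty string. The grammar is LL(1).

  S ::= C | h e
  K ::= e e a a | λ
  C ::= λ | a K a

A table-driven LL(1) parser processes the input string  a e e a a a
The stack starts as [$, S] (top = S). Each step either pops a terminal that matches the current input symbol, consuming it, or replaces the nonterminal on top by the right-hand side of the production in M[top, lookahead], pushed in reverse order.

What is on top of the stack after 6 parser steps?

a

     Stack        Input          Action
  1  $ S          a e e a a a $  expand S ::= C
  2  $ C          a e e a a a $  expand C ::= a K a
  3  $ a K a      a e e a a a $  match a
  4  $ a K        e e a a a $    expand K ::= e e a a
  5  $ a a a e e  e e a a a $    match e
  6  $ a a a e    e a a a $      match e
Stack after step 6: $ a a a (top = a).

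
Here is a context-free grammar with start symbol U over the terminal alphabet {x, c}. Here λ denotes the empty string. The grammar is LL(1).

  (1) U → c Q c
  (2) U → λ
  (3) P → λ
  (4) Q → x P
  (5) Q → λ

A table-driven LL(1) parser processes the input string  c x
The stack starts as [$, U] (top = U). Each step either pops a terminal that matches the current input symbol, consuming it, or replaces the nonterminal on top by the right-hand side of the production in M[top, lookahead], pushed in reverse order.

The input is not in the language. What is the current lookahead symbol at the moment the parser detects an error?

step 1: stack=$ U  input=c x $  — expand U → c Q c
step 2: stack=$ c Q c  input=c x $  — match c
step 3: stack=$ c Q  input=x $  — expand Q → x P
step 4: stack=$ c P x  input=x $  — match x
step 5: stack=$ c P  input=$  — error: M[P, $] is empty

$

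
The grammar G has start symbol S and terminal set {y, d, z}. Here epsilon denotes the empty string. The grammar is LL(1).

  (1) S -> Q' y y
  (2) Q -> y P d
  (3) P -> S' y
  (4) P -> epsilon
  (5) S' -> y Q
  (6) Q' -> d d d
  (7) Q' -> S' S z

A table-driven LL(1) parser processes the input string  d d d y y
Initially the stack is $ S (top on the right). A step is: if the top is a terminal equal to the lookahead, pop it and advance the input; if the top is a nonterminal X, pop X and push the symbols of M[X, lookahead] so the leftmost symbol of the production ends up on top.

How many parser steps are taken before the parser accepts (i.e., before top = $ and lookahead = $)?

step 1: stack=$ S  input=d d d y y $  — expand S -> Q' y y
step 2: stack=$ y y Q'  input=d d d y y $  — expand Q' -> d d d
step 3: stack=$ y y d d d  input=d d d y y $  — match d
step 4: stack=$ y y d d  input=d d y y $  — match d
step 5: stack=$ y y d  input=d y y $  — match d
step 6: stack=$ y y  input=y y $  — match y
step 7: stack=$ y  input=y $  — match y
Accept reached after 7 steps.

7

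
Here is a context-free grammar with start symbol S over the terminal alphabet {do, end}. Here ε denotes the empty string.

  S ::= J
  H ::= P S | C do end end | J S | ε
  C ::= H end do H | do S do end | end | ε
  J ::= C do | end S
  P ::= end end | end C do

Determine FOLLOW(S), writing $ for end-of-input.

FIRST(P) = {end}
FIRST(S) = {do, end}  (via J)
FIRST(H) = {ε, do, end}  (via P S, C do end end, J S)
FIRST(C) = {ε, do, end}  (via H end do H)
FIRST(J) = {do, end}  (via C do)
FOLLOW(S) includes $ since S is the start symbol.
FOLLOW(C): in H::=C do end end, C is followed by do end end with FIRST {do}; in J::=C do, C is followed by do with FIRST {do}; in P::=end C do, C is followed by do with FIRST {do}. Thus FOLLOW(C) = {do}.
FOLLOW(H): in C::=H end do H (occurrence 1), H is followed by end do H with FIRST {end}; in C::=H end do H (occurrence 2), the suffix after H is empty, so FOLLOW(H) ⊇ FOLLOW(C) = {do}. Thus FOLLOW(H) = {do, end}.
FOLLOW(P): in H::=P S, P is followed by S with FIRST {do, end}. Thus FOLLOW(P) = {do, end}.
FOLLOW(S): in H::=P S, the suffix after S is empty, so FOLLOW(S) ⊇ FOLLOW(H) = {do, end}; in H::=J S, the suffix after S is empty, so FOLLOW(S) ⊇ FOLLOW(H) = {do, end}; in C::=do S do end, S is followed by do end with FIRST {do}; in J::=end S, the suffix after S is empty, so FOLLOW(S) ⊇ FOLLOW(J) = {$, do, end}. Thus FOLLOW(S) = {$, do, end}.
FOLLOW(J): in S::=J, the suffix after J is empty, so FOLLOW(J) ⊇ FOLLOW(S) = {$, do, end}; in H::=J S, J is followed by S with FIRST {do, end}. Thus FOLLOW(J) = {$, do, end}.

{$, do, end}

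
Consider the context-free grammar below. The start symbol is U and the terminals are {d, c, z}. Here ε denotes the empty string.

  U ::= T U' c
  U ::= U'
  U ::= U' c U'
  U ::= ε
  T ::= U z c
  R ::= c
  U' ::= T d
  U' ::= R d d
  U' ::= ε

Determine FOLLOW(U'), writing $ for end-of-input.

{$, c, z}

FIRST(R) = {c}
FIRST(U) = {ε, c, z}  (via T U' c, U', U' c U')
FIRST(T) = {c, z}  (via U z c)
FIRST(U') = {ε, c, z}  (via T d, R d d)
FOLLOW(U) includes $ since U is the start symbol.
FOLLOW(U): in T::=U z c, U is followed by z c with FIRST {z}. Thus FOLLOW(U) = {$, z}.
FOLLOW(T): in U::=T U' c, T is followed by U' c with FIRST {c, z}; in U'::=T d, T is followed by d with FIRST {d}. Thus FOLLOW(T) = {c, d, z}.
FOLLOW(R): in U'::=R d d, R is followed by d d with FIRST {d}. Thus FOLLOW(R) = {d}.
FOLLOW(U'): in U::=T U' c, U' is followed by c with FIRST {c}; in U::=U', the suffix after U' is empty, so FOLLOW(U') ⊇ FOLLOW(U) = {$, z}; in U::=U' c U' (occurrence 1), U' is followed by c U' with FIRST {c}; in U::=U' c U' (occurrence 2), the suffix after U' is empty, so FOLLOW(U') ⊇ FOLLOW(U) = {$, z}. Thus FOLLOW(U') = {$, c, z}.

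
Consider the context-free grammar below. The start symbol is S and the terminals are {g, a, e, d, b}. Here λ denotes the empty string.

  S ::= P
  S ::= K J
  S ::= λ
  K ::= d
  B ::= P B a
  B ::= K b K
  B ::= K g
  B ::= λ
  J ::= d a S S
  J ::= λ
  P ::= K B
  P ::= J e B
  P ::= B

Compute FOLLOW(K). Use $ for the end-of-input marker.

FIRST(K): from K::=d we get {d}. So FIRST(K) = {d}.
FIRST(J): from J::=d a S S we get {d}; from J::=λ we get {λ}. So FIRST(J) = {λ, d}.
FIRST(S): from S::=P we get {λ, a, d, e}; from S::=K J we get {d}; from S::=λ we get {λ}. So FIRST(S) = {λ, a, d, e}.
FIRST(B): from B::=P B a we get {a, d, e}; from B::=K b K we get {d}; from B::=K g we get {d}; from B::=λ we get {λ}. So FIRST(B) = {λ, a, d, e}.
FIRST(P): from P::=K B we get {d}; from P::=J e B we get {d, e}; from P::=B we get {λ, a, d, e}. So FIRST(P) = {λ, a, d, e}.
FOLLOW(S) includes $ since S is the start symbol.
FOLLOW(S): in J::=d a S S (occurrence 1), S is followed by S with FIRST {λ, a, d, e}; in J::=d a S S (occurrence 1), the suffix after S is nullable, so FOLLOW(S) ⊇ FOLLOW(J) = {$, a, d, e}; in J::=d a S S (occurrence 2), the suffix after S is empty, so FOLLOW(S) ⊇ FOLLOW(J) = {$, a, d, e}. Thus FOLLOW(S) = {$, a, d, e}.
FOLLOW(J): in S::=K J, the suffix after J is empty, so FOLLOW(J) ⊇ FOLLOW(S) = {$, a, d, e}; in P::=J e B, J is followed by e B with FIRST {e}. Thus FOLLOW(J) = {$, a, d, e}.
FOLLOW(P): in S::=P, the suffix after P is empty, so FOLLOW(P) ⊇ FOLLOW(S) = {$, a, d, e}; in B::=P B a, P is followed by B a with FIRST {a, d, e}. Thus FOLLOW(P) = {$, a, d, e}.
FOLLOW(B): in B::=P B a, B is followed by a with FIRST {a}; in P::=K B, the suffix after B is empty, so FOLLOW(B) ⊇ FOLLOW(P) = {$, a, d, e}; in P::=J e B, the suffix after B is empty, so FOLLOW(B) ⊇ FOLLOW(P) = {$, a, d, e}; in P::=B, the suffix after B is empty, so FOLLOW(B) ⊇ FOLLOW(P) = {$, a, d, e}. Thus FOLLOW(B) = {$, a, d, e}.
FOLLOW(K): in S::=K J, K is followed by J with FIRST {λ, d}; in S::=K J, the suffix after K is nullable, so FOLLOW(K) ⊇ FOLLOW(S) = {$, a, d, e}; in B::=K b K (occurrence 1), K is followed by b K with FIRST {b}; in B::=K b K (occurrence 2), the suffix after K is empty, so FOLLOW(K) ⊇ FOLLOW(B) = {$, a, d, e}; in B::=K g, K is followed by g with FIRST {g}; in P::=K B, K is followed by B with FIRST {λ, a, d, e}; in P::=K B, the suffix after K is nullable, so FOLLOW(K) ⊇ FOLLOW(P) = {$, a, d, e}. Thus FOLLOW(K) = {$, a, b, d, e, g}.

{$, a, b, d, e, g}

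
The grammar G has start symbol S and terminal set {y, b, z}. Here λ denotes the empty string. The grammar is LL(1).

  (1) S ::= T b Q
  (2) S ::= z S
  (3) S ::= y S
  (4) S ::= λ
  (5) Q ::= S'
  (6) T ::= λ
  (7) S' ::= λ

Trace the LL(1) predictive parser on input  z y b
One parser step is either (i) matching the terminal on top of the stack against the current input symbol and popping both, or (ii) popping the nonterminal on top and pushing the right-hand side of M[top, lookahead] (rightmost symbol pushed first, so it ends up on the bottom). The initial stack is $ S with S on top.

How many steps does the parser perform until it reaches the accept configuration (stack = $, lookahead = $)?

9

step 1: stack=$ S  input=z y b $  — expand S ::= z S
step 2: stack=$ S z  input=z y b $  — match z
step 3: stack=$ S  input=y b $  — expand S ::= y S
step 4: stack=$ S y  input=y b $  — match y
step 5: stack=$ S  input=b $  — expand S ::= T b Q
step 6: stack=$ Q b T  input=b $  — expand T ::= λ
step 7: stack=$ Q b  input=b $  — match b
step 8: stack=$ Q  input=$  — expand Q ::= S'
step 9: stack=$ S'  input=$  — expand S' ::= λ
Accept reached after 9 steps.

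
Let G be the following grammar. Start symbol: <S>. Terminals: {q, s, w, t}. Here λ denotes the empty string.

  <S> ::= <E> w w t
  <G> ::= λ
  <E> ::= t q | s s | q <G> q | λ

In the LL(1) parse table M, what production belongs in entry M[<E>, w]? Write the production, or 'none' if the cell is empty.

FIRST(<G>): from <G>::=λ we get {λ}. So FIRST(<G>) = {λ}.
FIRST(<E>): from <E>::=t q we get {t}; from <E>::=s s we get {s}; from <E>::=q <G> q we get {q}; from <E>::=λ we get {λ}. So FIRST(<E>) = {λ, q, s, t}.
FIRST(<S>): from <S>::=<E> w w t we get {q, s, t, w}. So FIRST(<S>) = {q, s, t, w}.
FOLLOW(<S>) includes $ since <S> is the start symbol.
FOLLOW(<E>): in <S>::=<E> w w t, <E> is followed by w w t with FIRST {w}. Thus FOLLOW(<E>) = {w}.
For <E> ::= t q: FIRST(t q) = {t}, so it goes in M[<E>, t] for t ∈ {t}.
For <E> ::= s s: FIRST(s s) = {s}, so it goes in M[<E>, t] for t ∈ {s}.
For <E> ::= q <G> q: FIRST(q <G> q) = {q}, so it goes in M[<E>, t] for t ∈ {q}.
For <E> ::= λ: FIRST(λ) = {λ}, so it goes in M[<E>, t] for t ∈ {}; since λ ∈ FIRST, also for every t ∈ FOLLOW(<E>) = {w}.

<E> ::= λ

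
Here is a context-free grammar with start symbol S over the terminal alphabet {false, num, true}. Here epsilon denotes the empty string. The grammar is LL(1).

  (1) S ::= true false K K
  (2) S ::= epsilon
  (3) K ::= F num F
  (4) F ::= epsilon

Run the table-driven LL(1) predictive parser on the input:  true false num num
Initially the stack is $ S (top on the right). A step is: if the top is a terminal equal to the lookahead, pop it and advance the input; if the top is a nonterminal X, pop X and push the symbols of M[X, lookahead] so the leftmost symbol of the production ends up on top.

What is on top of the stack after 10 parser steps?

step 1: stack=$ S  input=true false num num $  — expand S ::= true false K K
step 2: stack=$ K K false true  input=true false num num $  — match true
step 3: stack=$ K K false  input=false num num $  — match false
step 4: stack=$ K K  input=num num $  — expand K ::= F num F
step 5: stack=$ K F num F  input=num num $  — expand F ::= epsilon
step 6: stack=$ K F num  input=num num $  — match num
step 7: stack=$ K F  input=num $  — expand F ::= epsilon
step 8: stack=$ K  input=num $  — expand K ::= F num F
step 9: stack=$ F num F  input=num $  — expand F ::= epsilon
step 10: stack=$ F num  input=num $  — match num
Stack after step 10: $ F (top = F).

F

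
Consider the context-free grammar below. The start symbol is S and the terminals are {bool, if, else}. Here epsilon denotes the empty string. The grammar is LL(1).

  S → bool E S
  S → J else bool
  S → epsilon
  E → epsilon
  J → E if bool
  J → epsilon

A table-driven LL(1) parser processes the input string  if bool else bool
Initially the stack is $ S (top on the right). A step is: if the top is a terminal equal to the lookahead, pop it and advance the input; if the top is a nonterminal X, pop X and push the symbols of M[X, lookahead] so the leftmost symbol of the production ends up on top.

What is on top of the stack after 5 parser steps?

step 1: stack=$ S  input=if bool else bool $  — expand S → J else bool
step 2: stack=$ bool else J  input=if bool else bool $  — expand J → E if bool
step 3: stack=$ bool else bool if E  input=if bool else bool $  — expand E → epsilon
step 4: stack=$ bool else bool if  input=if bool else bool $  — match if
step 5: stack=$ bool else bool  input=bool else bool $  — match bool
Stack after step 5: $ bool else (top = else).

else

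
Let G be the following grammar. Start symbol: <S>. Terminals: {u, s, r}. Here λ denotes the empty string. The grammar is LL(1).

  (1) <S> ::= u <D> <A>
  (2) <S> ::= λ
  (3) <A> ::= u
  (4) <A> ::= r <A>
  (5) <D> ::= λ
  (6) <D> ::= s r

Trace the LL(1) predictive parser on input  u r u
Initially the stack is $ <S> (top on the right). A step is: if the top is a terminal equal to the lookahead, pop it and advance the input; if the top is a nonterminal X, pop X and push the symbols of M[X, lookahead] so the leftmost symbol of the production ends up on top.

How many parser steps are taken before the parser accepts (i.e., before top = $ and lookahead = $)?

7

step 1: stack=$ <S>  input=u r u $  — expand <S> ::= u <D> <A>
step 2: stack=$ <A> <D> u  input=u r u $  — match u
step 3: stack=$ <A> <D>  input=r u $  — expand <D> ::= λ
step 4: stack=$ <A>  input=r u $  — expand <A> ::= r <A>
step 5: stack=$ <A> r  input=r u $  — match r
step 6: stack=$ <A>  input=u $  — expand <A> ::= u
step 7: stack=$ u  input=u $  — match u
Accept reached after 7 steps.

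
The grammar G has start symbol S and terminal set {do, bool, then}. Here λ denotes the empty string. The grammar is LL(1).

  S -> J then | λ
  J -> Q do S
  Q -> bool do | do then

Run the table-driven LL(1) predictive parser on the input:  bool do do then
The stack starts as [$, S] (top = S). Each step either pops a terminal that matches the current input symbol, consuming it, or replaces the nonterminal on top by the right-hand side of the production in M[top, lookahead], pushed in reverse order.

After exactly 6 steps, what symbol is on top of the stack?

     Stack                Input              Action
  1  $ S                  bool do do then $  expand S -> J then
  2  $ then J             bool do do then $  expand J -> Q do S
  3  $ then S do Q        bool do do then $  expand Q -> bool do
  4  $ then S do do bool  bool do do then $  match bool
  5  $ then S do do       do do then $       match do
  6  $ then S do          do then $          match do
Stack after step 6: $ then S (top = S).

S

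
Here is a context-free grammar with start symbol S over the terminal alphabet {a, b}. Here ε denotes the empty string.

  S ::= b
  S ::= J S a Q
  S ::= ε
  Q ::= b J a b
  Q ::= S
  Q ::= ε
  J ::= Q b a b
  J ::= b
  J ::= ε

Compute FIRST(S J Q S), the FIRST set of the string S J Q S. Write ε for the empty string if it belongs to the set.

FIRST(S): from S::=b we get {b}; from S::=J S a Q we get {a, b}; from S::=ε we get {ε}. So FIRST(S) = {ε, a, b}.
FIRST(Q): from Q::=b J a b we get {b}; from Q::=S we get {ε, a, b}; from Q::=ε we get {ε}. So FIRST(Q) = {ε, a, b}.
FIRST(J): from J::=Q b a b we get {a, b}; from J::=b we get {b}; from J::=ε we get {ε}. So FIRST(J) = {ε, a, b}.
FIRST(S J Q S): take FIRST of each symbol in turn, carrying on past any symbol whose FIRST contains ε; result {ε, a, b}.

{ε, a, b}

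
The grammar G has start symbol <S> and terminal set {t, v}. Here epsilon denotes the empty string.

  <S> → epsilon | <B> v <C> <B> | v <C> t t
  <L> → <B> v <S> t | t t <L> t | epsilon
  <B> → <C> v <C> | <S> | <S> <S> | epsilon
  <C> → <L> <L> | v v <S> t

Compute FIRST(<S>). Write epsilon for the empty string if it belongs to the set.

{epsilon, t, v}

FIRST(<S>) = {epsilon, t, v}  (via <B> v <C> <B>)
FIRST(<L>) = {epsilon, t, v}  (via <B> v <S> t)
FIRST(<C>) = {epsilon, t, v}  (via <L> <L>)
FIRST(<B>) = {epsilon, t, v}  (via <C> v <C>, <S>, <S> <S>)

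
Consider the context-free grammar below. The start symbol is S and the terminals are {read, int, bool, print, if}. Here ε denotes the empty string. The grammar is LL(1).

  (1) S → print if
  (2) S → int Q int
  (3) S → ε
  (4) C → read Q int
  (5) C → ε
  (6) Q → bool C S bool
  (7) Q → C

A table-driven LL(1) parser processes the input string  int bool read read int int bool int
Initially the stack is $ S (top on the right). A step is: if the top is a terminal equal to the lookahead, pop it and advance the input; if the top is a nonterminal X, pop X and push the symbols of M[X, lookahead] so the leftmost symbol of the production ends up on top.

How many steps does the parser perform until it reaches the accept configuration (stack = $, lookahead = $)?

16

      Stack                        Input                                  Action
   1  $ S                          int bool read read int int bool int $  expand S → int Q int
   2  $ int Q int                  int bool read read int int bool int $  match int
   3  $ int Q                      bool read read int int bool int $      expand Q → bool C S bool
   4  $ int bool S C bool          bool read read int int bool int $      match bool
   5  $ int bool S C               read read int int bool int $           expand C → read Q int
   6  $ int bool S int Q read      read read int int bool int $           match read
   7  $ int bool S int Q           read int int bool int $                expand Q → C
   8  $ int bool S int C           read int int bool int $                expand C → read Q int
   9  $ int bool S int int Q read  read int int bool int $                match read
  10  $ int bool S int int Q       int int bool int $                     expand Q → C
  11  $ int bool S int int C       int int bool int $                     expand C → ε
  12  $ int bool S int int         int int bool int $                     match int
  13  $ int bool S int             int bool int $                         match int
  14  $ int bool S                 bool int $                             expand S → ε
  15  $ int bool                   bool int $                             match bool
  16  $ int                        int $                                  match int
Accept reached after 16 steps.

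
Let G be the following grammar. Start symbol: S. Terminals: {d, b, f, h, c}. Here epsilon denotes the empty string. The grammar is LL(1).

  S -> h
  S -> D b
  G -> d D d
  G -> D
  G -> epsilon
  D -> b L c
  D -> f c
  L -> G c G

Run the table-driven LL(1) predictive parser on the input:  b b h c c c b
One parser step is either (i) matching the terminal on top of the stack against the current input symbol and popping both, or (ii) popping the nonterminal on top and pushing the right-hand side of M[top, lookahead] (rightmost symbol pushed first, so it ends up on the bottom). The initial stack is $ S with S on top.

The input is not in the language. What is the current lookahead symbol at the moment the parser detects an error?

step 1: stack=$ S  input=b b h c c c b $  — expand S -> D b
step 2: stack=$ b D  input=b b h c c c b $  — expand D -> b L c
step 3: stack=$ b c L b  input=b b h c c c b $  — match b
step 4: stack=$ b c L  input=b h c c c b $  — expand L -> G c G
step 5: stack=$ b c G c G  input=b h c c c b $  — expand G -> D
step 6: stack=$ b c G c D  input=b h c c c b $  — expand D -> b L c
step 7: stack=$ b c G c c L b  input=b h c c c b $  — match b
step 8: stack=$ b c G c c L  input=h c c c b $  — error: M[L, h] is empty

h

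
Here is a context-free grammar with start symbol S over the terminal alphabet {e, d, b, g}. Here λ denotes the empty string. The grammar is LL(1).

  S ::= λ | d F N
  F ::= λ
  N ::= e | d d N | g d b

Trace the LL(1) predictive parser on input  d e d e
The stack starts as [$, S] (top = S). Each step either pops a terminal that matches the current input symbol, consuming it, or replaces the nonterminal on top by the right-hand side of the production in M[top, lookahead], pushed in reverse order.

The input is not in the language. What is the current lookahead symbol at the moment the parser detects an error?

     Stack    Input      Action
  1  $ S      d e d e $  expand S ::= d F N
  2  $ N F d  d e d e $  match d
  3  $ N F    e d e $    expand F ::= λ
  4  $ N      e d e $    expand N ::= e
  5  $ e      e d e $    match e
  6  $        d e $      error: stack empty but input remains

d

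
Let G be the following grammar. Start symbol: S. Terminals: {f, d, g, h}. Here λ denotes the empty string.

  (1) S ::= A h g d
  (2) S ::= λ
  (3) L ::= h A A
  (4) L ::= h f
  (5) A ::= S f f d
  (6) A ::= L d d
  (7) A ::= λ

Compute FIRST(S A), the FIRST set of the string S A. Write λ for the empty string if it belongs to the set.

{λ, f, h}

FIRST(L): from L::=h A A we get {h}; from L::=h f we get {h}. So FIRST(L) = {h}.
FIRST(S): from S::=A h g d we get {f, h}; from S::=λ we get {λ}. So FIRST(S) = {λ, f, h}.
FIRST(A): from A::=S f f d we get {f, h}; from A::=L d d we get {h}; from A::=λ we get {λ}. So FIRST(A) = {λ, f, h}.
FIRST(S A): take FIRST of each symbol in turn, carrying on past any symbol whose FIRST contains λ; result {λ, f, h}.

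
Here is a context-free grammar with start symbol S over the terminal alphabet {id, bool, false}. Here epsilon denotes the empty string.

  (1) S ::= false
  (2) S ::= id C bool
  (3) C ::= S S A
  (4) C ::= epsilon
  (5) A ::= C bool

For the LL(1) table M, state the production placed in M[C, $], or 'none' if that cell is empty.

none

FIRST(S) = {false, id}
FIRST(C) = {epsilon, false, id}  (via S S A)
FIRST(A) = {bool, false, id}  (via C bool)
FOLLOW(S) includes $ since S is the start symbol.
FOLLOW(C): in S::=id C bool, C is followed by bool with FIRST {bool}; in A::=C bool, C is followed by bool with FIRST {bool}. Thus FOLLOW(C) = {bool}.
For C ::= S S A: FIRST(S S A) = {false, id}, so it goes in M[C, t] for t ∈ {false, id}.
For C ::= epsilon: FIRST(epsilon) = {epsilon}, so it goes in M[C, t] for t ∈ {}; since epsilon ∈ FIRST, also for every t ∈ FOLLOW(C) = {bool}.
None of these place a production in M[C, $].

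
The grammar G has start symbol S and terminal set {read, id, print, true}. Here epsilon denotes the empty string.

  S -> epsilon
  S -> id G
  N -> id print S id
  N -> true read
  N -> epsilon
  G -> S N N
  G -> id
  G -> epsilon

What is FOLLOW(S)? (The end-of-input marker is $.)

FIRST(S) = {epsilon, id}
FIRST(N) = {epsilon, id, true}
FIRST(G) = {epsilon, id, true}  (via S N N)
FOLLOW(S) includes $ since S is the start symbol.
FOLLOW(S): in N->id print S id, S is followed by id with FIRST {id}; in G->S N N, S is followed by N N with FIRST {epsilon, id, true}; in G->S N N, the suffix after S is nullable, so FOLLOW(S) ⊇ FOLLOW(G) = {$, id, true}. Thus FOLLOW(S) = {$, id, true}.
FOLLOW(G): in S->id G, the suffix after G is empty, so FOLLOW(G) ⊇ FOLLOW(S) = {$, id, true}. Thus FOLLOW(G) = {$, id, true}.
FOLLOW(N): in G->S N N (occurrence 1), N is followed by N with FIRST {epsilon, id, true}; in G->S N N (occurrence 1), the suffix after N is nullable, so FOLLOW(N) ⊇ FOLLOW(G) = {$, id, true}; in G->S N N (occurrence 2), the suffix after N is empty, so FOLLOW(N) ⊇ FOLLOW(G) = {$, id, true}. Thus FOLLOW(N) = {$, id, true}.

{$, id, true}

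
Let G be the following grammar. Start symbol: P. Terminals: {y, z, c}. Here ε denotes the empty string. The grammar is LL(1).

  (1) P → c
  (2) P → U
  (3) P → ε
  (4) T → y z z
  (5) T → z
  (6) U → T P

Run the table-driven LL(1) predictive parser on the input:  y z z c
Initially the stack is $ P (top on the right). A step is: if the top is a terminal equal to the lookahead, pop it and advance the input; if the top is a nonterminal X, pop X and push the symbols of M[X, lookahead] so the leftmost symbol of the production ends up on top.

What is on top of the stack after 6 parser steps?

step 1: stack=$ P  input=y z z c $  — expand P → U
step 2: stack=$ U  input=y z z c $  — expand U → T P
step 3: stack=$ P T  input=y z z c $  — expand T → y z z
step 4: stack=$ P z z y  input=y z z c $  — match y
step 5: stack=$ P z z  input=z z c $  — match z
step 6: stack=$ P z  input=z c $  — match z
Stack after step 6: $ P (top = P).

P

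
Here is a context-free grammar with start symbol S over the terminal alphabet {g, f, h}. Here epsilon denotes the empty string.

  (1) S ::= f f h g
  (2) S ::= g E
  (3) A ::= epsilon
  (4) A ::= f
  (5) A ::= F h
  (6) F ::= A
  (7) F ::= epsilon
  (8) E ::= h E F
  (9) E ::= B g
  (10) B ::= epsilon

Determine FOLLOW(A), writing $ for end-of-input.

{$, f, h}

FIRST(S): from S::=f f h g we get {f}; from S::=g E we get {g}. So FIRST(S) = {f, g}.
FIRST(B): from B::=epsilon we get {epsilon}. So FIRST(B) = {epsilon}.
FIRST(E): from E::=h E F we get {h}; from E::=B g we get {g}. So FIRST(E) = {g, h}.
FIRST(A): from A::=epsilon we get {epsilon}; from A::=f we get {f}; from A::=F h we get {f, h}. So FIRST(A) = {epsilon, f, h}.
FIRST(F): from F::=A we get {epsilon, f, h}; from F::=epsilon we get {epsilon}. So FIRST(F) = {epsilon, f, h}.
FOLLOW(S) includes $ since S is the start symbol.
FOLLOW(S): S appears on no right-hand side. Thus FOLLOW(S) = {$}.
FOLLOW(E): in S::=g E, the suffix after E is empty, so FOLLOW(E) ⊇ FOLLOW(S) = {$}; in E::=h E F, E is followed by F with FIRST {epsilon, f, h}; in E::=h E F, the suffix after E is nullable (adds nothing new). Thus FOLLOW(E) = {$, f, h}.
FOLLOW(F): in A::=F h, F is followed by h with FIRST {h}; in E::=h E F, the suffix after F is empty, so FOLLOW(F) ⊇ FOLLOW(E) = {$, f, h}. Thus FOLLOW(F) = {$, f, h}.
FOLLOW(A): in F::=A, the suffix after A is empty, so FOLLOW(A) ⊇ FOLLOW(F) = {$, f, h}. Thus FOLLOW(A) = {$, f, h}.
FOLLOW(B): in E::=B g, B is followed by g with FIRST {g}. Thus FOLLOW(B) = {g}.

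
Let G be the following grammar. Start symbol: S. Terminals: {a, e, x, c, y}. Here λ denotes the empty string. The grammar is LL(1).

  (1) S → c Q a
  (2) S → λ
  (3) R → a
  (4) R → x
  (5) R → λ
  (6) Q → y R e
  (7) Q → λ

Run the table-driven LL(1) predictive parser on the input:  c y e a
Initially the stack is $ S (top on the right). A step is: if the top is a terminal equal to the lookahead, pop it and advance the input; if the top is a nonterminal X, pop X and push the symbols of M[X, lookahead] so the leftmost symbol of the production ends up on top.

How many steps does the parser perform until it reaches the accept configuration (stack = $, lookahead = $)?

7

     Stack      Input      Action
  1  $ S        c y e a $  expand S → c Q a
  2  $ a Q c    c y e a $  match c
  3  $ a Q      y e a $    expand Q → y R e
  4  $ a e R y  y e a $    match y
  5  $ a e R    e a $      expand R → λ
  6  $ a e      e a $      match e
  7  $ a        a $        match a
Accept reached after 7 steps.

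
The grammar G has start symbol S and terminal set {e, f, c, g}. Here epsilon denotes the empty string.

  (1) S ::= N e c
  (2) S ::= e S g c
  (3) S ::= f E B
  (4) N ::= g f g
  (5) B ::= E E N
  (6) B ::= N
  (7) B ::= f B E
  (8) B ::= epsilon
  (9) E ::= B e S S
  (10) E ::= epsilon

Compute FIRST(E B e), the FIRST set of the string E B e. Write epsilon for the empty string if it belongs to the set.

FIRST(N) = {g}
FIRST(S) = {e, f, g}  (via N e c)
FIRST(B) = {epsilon, e, f, g}  (via E E N, N)
FIRST(E) = {epsilon, e, f, g}  (via B e S S)
FIRST(E B e): take FIRST of each symbol in turn, carrying on past any symbol whose FIRST contains epsilon; result {e, f, g}.

{e, f, g}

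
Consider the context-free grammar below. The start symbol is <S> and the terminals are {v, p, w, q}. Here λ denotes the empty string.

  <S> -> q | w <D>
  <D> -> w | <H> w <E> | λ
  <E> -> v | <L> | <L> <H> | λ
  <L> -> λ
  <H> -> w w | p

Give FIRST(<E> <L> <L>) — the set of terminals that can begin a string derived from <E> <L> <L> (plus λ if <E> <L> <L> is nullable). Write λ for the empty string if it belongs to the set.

{λ, p, v, w}

FIRST(<S>): from <S>->q we get {q}; from <S>->w <D> we get {w}. So FIRST(<S>) = {q, w}.
FIRST(<L>): from <L>->λ we get {λ}. So FIRST(<L>) = {λ}.
FIRST(<H>): from <H>->w w we get {w}; from <H>->p we get {p}. So FIRST(<H>) = {p, w}.
FIRST(<D>): from <D>->w we get {w}; from <D>-><H> w <E> we get {p, w}; from <D>->λ we get {λ}. So FIRST(<D>) = {λ, p, w}.
FIRST(<E>): from <E>->v we get {v}; from <E>-><L> we get {λ}; from <E>-><L> <H> we get {p, w}; from <E>->λ we get {λ}. So FIRST(<E>) = {λ, p, v, w}.
FIRST(<E> <L> <L>): take FIRST of each symbol in turn, carrying on past any symbol whose FIRST contains λ; result {λ, p, v, w}.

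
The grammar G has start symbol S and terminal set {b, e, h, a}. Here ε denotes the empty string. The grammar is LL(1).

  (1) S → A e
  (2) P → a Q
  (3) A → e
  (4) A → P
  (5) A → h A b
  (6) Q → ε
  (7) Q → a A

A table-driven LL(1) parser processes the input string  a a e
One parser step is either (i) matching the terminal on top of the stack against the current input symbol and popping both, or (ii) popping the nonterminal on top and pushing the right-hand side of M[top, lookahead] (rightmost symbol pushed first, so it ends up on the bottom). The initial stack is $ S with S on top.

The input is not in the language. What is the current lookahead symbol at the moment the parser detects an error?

step 1: stack=$ S  input=a a e $  — expand S → A e
step 2: stack=$ e A  input=a a e $  — expand A → P
step 3: stack=$ e P  input=a a e $  — expand P → a Q
step 4: stack=$ e Q a  input=a a e $  — match a
step 5: stack=$ e Q  input=a e $  — expand Q → a A
step 6: stack=$ e A a  input=a e $  — match a
step 7: stack=$ e A  input=e $  — expand A → e
step 8: stack=$ e e  input=e $  — match e
step 9: stack=$ e  input=$  — error: top is terminal e but lookahead is $

$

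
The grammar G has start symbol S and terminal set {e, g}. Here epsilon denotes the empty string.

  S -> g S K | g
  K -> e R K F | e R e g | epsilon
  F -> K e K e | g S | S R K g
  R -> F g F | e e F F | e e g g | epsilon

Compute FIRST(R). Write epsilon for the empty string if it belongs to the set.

FIRST(S) = {g}
FIRST(K) = {epsilon, e}
FIRST(F) = {e, g}  (via K e K e, S R K g)
FIRST(R) = {epsilon, e, g}  (via F g F)

{epsilon, e, g}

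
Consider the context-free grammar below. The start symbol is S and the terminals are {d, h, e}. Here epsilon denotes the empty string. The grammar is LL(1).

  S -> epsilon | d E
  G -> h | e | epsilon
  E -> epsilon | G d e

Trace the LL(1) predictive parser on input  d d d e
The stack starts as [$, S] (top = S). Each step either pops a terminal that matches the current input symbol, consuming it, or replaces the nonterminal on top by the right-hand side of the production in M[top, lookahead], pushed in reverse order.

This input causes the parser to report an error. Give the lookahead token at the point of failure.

d

     Stack    Input      Action
  1  $ S      d d d e $  expand S -> d E
  2  $ E d    d d d e $  match d
  3  $ E      d d e $    expand E -> G d e
  4  $ e d G  d d e $    expand G -> epsilon
  5  $ e d    d d e $    match d
  6  $ e      d e $      error: top is terminal e but lookahead is d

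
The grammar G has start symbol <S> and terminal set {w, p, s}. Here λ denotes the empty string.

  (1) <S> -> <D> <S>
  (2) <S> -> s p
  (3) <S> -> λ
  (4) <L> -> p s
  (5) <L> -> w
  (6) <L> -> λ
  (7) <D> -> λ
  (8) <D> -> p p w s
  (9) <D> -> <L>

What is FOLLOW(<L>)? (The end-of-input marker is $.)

{$, p, s, w}

FIRST(<L>) = {λ, p, w}
FIRST(<D>) = {λ, p, w}  (via <L>)
FIRST(<S>) = {λ, p, s, w}  (via <D> <S>)
FOLLOW(<S>) includes $ since <S> is the start symbol.
FOLLOW(<S>): in <S>-><D> <S>, the suffix after <S> is empty (adds nothing new). Thus FOLLOW(<S>) = {$}.
FOLLOW(<D>): in <S>-><D> <S>, <D> is followed by <S> with FIRST {λ, p, s, w}; in <S>-><D> <S>, the suffix after <D> is nullable, so FOLLOW(<D>) ⊇ FOLLOW(<S>) = {$}. Thus FOLLOW(<D>) = {$, p, s, w}.
FOLLOW(<L>): in <D>-><L>, the suffix after <L> is empty, so FOLLOW(<L>) ⊇ FOLLOW(<D>) = {$, p, s, w}. Thus FOLLOW(<L>) = {$, p, s, w}.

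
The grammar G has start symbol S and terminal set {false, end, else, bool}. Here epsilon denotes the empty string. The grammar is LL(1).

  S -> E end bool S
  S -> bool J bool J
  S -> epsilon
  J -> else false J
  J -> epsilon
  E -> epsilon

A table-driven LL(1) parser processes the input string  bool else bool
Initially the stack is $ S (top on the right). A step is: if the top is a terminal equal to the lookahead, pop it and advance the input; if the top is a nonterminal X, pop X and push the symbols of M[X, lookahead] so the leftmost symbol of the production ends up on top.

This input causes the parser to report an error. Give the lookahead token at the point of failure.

bool

     Stack                  Input             Action
  1  $ S                    bool else bool $  expand S -> bool J bool J
  2  $ J bool J bool        bool else bool $  match bool
  3  $ J bool J             else bool $       expand J -> else false J
  4  $ J bool J false else  else bool $       match else
  5  $ J bool J false       bool $            error: top is terminal false but lookahead is bool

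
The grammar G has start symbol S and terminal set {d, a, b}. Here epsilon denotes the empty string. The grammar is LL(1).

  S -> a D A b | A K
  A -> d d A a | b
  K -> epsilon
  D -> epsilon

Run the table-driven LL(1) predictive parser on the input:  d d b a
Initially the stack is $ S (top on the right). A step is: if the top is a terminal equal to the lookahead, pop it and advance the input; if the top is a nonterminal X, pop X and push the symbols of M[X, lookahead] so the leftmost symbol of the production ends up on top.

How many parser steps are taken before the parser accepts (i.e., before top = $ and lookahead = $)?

8

     Stack        Input      Action
  1  $ S          d d b a $  expand S -> A K
  2  $ K A        d d b a $  expand A -> d d A a
  3  $ K a A d d  d d b a $  match d
  4  $ K a A d    d b a $    match d
  5  $ K a A      b a $      expand A -> b
  6  $ K a b      b a $      match b
  7  $ K a        a $        match a
  8  $ K          $          expand K -> epsilon
Accept reached after 8 steps.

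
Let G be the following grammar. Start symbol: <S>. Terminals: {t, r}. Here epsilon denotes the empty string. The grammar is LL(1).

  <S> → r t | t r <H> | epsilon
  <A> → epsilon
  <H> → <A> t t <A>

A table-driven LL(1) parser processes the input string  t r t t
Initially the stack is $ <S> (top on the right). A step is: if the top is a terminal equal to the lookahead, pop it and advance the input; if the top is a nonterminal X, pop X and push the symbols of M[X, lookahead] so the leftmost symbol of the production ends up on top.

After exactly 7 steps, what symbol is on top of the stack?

<A>

     Stack          Input      Action
  1  $ <S>          t r t t $  expand <S> → t r <H>
  2  $ <H> r t      t r t t $  match t
  3  $ <H> r        r t t $    match r
  4  $ <H>          t t $      expand <H> → <A> t t <A>
  5  $ <A> t t <A>  t t $      expand <A> → epsilon
  6  $ <A> t t      t t $      match t
  7  $ <A> t        t $        match t
Stack after step 7: $ <A> (top = <A>).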